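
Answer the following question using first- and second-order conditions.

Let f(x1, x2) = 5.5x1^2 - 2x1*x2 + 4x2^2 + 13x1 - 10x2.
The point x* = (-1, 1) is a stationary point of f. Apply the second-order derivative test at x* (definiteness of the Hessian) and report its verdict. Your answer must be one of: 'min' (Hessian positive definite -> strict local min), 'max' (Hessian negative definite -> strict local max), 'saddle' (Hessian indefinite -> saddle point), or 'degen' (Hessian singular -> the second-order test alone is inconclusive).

Compute the Hessian H = grad^2 f:
  H = [[11, -2], [-2, 8]]
Verify stationarity: grad f(x*) = H x* + g = (0, 0).
Eigenvalues of H: 7, 12.
Both eigenvalues > 0, so H is positive definite -> x* is a strict local min.

min


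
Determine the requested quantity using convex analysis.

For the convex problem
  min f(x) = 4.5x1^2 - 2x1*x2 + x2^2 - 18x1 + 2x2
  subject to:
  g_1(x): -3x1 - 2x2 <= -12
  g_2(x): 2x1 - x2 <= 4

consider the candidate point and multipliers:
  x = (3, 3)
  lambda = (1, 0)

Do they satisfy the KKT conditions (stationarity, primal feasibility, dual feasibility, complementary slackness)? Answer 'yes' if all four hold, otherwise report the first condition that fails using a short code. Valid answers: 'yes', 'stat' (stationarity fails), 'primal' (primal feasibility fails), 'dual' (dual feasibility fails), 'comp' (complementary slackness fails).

Gradient of f: grad f(x) = Q x + c = (3, 2)
Constraint values g_i(x) = a_i^T x - b_i:
  g_1((3, 3)) = -3
  g_2((3, 3)) = -1
Stationarity residual: grad f(x) + sum_i lambda_i a_i = (0, 0)
  -> stationarity OK
Primal feasibility (all g_i <= 0): OK
Dual feasibility (all lambda_i >= 0): OK
Complementary slackness (lambda_i * g_i(x) = 0 for all i): FAILS

Verdict: the first failing condition is complementary_slackness -> comp.

comp


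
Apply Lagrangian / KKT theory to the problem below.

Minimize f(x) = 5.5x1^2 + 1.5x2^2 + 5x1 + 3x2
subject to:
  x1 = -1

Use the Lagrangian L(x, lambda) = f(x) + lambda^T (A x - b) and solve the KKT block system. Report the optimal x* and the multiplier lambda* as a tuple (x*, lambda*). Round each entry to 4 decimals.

Form the Lagrangian:
  L(x, lambda) = (1/2) x^T Q x + c^T x + lambda^T (A x - b)
Stationarity (grad_x L = 0): Q x + c + A^T lambda = 0.
Primal feasibility: A x = b.

This gives the KKT block system:
  [ Q   A^T ] [ x     ]   [-c ]
  [ A    0  ] [ lambda ] = [ b ]

Solving the linear system:
  x*      = (-1, -1)
  lambda* = (6)
  f(x*)   = -1

x* = (-1, -1), lambda* = (6)


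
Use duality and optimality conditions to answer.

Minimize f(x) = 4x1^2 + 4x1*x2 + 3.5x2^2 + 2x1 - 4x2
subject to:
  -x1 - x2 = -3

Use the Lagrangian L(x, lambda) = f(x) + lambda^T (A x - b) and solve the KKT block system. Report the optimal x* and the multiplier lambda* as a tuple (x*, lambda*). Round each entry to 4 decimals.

Form the Lagrangian:
  L(x, lambda) = (1/2) x^T Q x + c^T x + lambda^T (A x - b)
Stationarity (grad_x L = 0): Q x + c + A^T lambda = 0.
Primal feasibility: A x = b.

This gives the KKT block system:
  [ Q   A^T ] [ x     ]   [-c ]
  [ A    0  ] [ lambda ] = [ b ]

Solving the linear system:
  x*      = (0.4286, 2.5714)
  lambda* = (15.7143)
  f(x*)   = 18.8571

x* = (0.4286, 2.5714), lambda* = (15.7143)


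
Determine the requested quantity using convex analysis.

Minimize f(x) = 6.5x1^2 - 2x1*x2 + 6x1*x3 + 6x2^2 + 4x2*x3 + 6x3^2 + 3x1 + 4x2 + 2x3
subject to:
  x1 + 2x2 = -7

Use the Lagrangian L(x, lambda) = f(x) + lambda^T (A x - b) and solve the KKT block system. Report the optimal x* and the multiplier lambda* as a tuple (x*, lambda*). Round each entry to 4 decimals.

Form the Lagrangian:
  L(x, lambda) = (1/2) x^T Q x + c^T x + lambda^T (A x - b)
Stationarity (grad_x L = 0): Q x + c + A^T lambda = 0.
Primal feasibility: A x = b.

This gives the KKT block system:
  [ Q   A^T ] [ x     ]   [-c ]
  [ A    0  ] [ lambda ] = [ b ]

Solving the linear system:
  x*      = (-1.98, -2.51, 1.66)
  lambda* = (7.76)
  f(x*)   = 20.83

x* = (-1.98, -2.51, 1.66), lambda* = (7.76)


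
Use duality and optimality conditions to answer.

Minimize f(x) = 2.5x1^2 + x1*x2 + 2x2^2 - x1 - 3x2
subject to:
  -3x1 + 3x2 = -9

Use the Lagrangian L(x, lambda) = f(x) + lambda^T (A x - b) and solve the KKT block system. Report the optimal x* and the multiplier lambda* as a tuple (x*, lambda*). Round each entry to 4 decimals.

Form the Lagrangian:
  L(x, lambda) = (1/2) x^T Q x + c^T x + lambda^T (A x - b)
Stationarity (grad_x L = 0): Q x + c + A^T lambda = 0.
Primal feasibility: A x = b.

This gives the KKT block system:
  [ Q   A^T ] [ x     ]   [-c ]
  [ A    0  ] [ lambda ] = [ b ]

Solving the linear system:
  x*      = (1.7273, -1.2727)
  lambda* = (2.1212)
  f(x*)   = 10.5909

x* = (1.7273, -1.2727), lambda* = (2.1212)


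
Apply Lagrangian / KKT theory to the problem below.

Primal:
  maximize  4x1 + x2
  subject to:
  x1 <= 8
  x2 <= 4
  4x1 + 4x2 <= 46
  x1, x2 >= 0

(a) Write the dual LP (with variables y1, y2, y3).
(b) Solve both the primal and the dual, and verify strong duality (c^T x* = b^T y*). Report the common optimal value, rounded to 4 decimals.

The standard primal-dual pair for 'max c^T x s.t. A x <= b, x >= 0' is:
  Dual:  min b^T y  s.t.  A^T y >= c,  y >= 0.

So the dual LP is:
  minimize  8y1 + 4y2 + 46y3
  subject to:
    y1 + 4y3 >= 4
    y2 + 4y3 >= 1
    y1, y2, y3 >= 0

Solving the primal: x* = (8, 3.5).
  primal value c^T x* = 35.5.
Solving the dual: y* = (3, 0, 0.25).
  dual value b^T y* = 35.5.
Strong duality: c^T x* = b^T y*. Confirmed.

35.5


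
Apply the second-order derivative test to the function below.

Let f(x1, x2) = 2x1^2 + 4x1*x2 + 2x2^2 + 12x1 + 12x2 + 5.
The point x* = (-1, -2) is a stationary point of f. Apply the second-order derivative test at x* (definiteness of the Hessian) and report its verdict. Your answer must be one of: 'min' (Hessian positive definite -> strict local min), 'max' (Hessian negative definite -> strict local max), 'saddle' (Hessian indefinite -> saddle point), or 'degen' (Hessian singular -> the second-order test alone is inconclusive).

Compute the Hessian H = grad^2 f:
  H = [[4, 4], [4, 4]]
Verify stationarity: grad f(x*) = H x* + g = (0, 0).
Eigenvalues of H: 0, 8.
H has a zero eigenvalue (singular; positive semidefinite but not definite), so H is neither positive definite, negative definite, nor indefinite. The second-order test alone is inconclusive -> degen.
(Indeed, f is constant along the null direction of H through x*, so x* is not a strict local extremum.)

degen


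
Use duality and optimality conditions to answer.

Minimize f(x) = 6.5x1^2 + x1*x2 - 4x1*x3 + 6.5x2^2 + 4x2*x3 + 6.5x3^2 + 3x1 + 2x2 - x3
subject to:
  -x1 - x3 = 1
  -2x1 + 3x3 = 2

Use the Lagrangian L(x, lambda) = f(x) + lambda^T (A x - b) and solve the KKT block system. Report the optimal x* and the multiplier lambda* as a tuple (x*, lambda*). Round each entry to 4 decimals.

Form the Lagrangian:
  L(x, lambda) = (1/2) x^T Q x + c^T x + lambda^T (A x - b)
Stationarity (grad_x L = 0): Q x + c + A^T lambda = 0.
Primal feasibility: A x = b.

This gives the KKT block system:
  [ Q   A^T ] [ x     ]   [-c ]
  [ A    0  ] [ lambda ] = [ b ]

Solving the linear system:
  x*      = (-1, -0.0769, 0)
  lambda* = (-4.9692, -2.5538)
  f(x*)   = 3.4615

x* = (-1, -0.0769, 0), lambda* = (-4.9692, -2.5538)


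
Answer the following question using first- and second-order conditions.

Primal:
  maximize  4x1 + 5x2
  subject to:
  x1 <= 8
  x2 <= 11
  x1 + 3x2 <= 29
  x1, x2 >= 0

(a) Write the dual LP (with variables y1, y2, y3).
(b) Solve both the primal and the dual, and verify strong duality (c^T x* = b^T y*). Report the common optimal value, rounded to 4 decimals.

The standard primal-dual pair for 'max c^T x s.t. A x <= b, x >= 0' is:
  Dual:  min b^T y  s.t.  A^T y >= c,  y >= 0.

So the dual LP is:
  minimize  8y1 + 11y2 + 29y3
  subject to:
    y1 + y3 >= 4
    y2 + 3y3 >= 5
    y1, y2, y3 >= 0

Solving the primal: x* = (8, 7).
  primal value c^T x* = 67.
Solving the dual: y* = (2.3333, 0, 1.6667).
  dual value b^T y* = 67.
Strong duality: c^T x* = b^T y*. Confirmed.

67


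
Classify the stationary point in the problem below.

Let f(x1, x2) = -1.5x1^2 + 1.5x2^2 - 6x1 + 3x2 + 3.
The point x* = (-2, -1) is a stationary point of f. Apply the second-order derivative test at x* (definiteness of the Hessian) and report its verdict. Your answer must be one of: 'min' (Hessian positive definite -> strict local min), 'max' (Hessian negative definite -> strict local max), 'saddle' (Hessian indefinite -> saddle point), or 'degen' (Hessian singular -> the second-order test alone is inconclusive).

Compute the Hessian H = grad^2 f:
  H = [[-3, 0], [0, 3]]
Verify stationarity: grad f(x*) = H x* + g = (0, 0).
Eigenvalues of H: -3, 3.
Eigenvalues have mixed signs, so H is indefinite -> x* is a saddle point.

saddle


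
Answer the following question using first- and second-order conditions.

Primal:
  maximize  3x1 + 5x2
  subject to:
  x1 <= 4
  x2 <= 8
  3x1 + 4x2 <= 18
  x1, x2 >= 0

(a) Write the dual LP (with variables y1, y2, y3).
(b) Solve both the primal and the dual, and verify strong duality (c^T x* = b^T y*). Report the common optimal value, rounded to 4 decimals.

The standard primal-dual pair for 'max c^T x s.t. A x <= b, x >= 0' is:
  Dual:  min b^T y  s.t.  A^T y >= c,  y >= 0.

So the dual LP is:
  minimize  4y1 + 8y2 + 18y3
  subject to:
    y1 + 3y3 >= 3
    y2 + 4y3 >= 5
    y1, y2, y3 >= 0

Solving the primal: x* = (0, 4.5).
  primal value c^T x* = 22.5.
Solving the dual: y* = (0, 0, 1.25).
  dual value b^T y* = 22.5.
Strong duality: c^T x* = b^T y*. Confirmed.

22.5


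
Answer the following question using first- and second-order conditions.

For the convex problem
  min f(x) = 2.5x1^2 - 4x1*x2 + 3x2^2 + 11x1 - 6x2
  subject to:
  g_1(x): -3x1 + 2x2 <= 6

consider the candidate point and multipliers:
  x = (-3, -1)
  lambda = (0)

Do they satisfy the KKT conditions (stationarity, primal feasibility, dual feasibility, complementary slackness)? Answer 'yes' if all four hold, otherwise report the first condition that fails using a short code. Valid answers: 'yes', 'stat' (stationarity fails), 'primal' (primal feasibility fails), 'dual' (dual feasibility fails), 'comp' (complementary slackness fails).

Gradient of f: grad f(x) = Q x + c = (0, 0)
Constraint values g_i(x) = a_i^T x - b_i:
  g_1((-3, -1)) = 1
Stationarity residual: grad f(x) + sum_i lambda_i a_i = (0, 0)
  -> stationarity OK
Primal feasibility (all g_i <= 0): FAILS
Dual feasibility (all lambda_i >= 0): OK
Complementary slackness (lambda_i * g_i(x) = 0 for all i): OK

Verdict: the first failing condition is primal_feasibility -> primal.

primal


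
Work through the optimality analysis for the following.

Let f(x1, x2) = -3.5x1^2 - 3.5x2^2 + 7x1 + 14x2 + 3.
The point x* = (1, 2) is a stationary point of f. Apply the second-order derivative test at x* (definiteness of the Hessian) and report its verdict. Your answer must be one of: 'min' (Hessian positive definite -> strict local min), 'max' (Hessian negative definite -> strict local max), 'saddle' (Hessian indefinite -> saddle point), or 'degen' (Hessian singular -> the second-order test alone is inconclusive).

Compute the Hessian H = grad^2 f:
  H = [[-7, 0], [0, -7]]
Verify stationarity: grad f(x*) = H x* + g = (0, 0).
Eigenvalues of H: -7, -7.
Both eigenvalues < 0, so H is negative definite -> x* is a strict local max.

max


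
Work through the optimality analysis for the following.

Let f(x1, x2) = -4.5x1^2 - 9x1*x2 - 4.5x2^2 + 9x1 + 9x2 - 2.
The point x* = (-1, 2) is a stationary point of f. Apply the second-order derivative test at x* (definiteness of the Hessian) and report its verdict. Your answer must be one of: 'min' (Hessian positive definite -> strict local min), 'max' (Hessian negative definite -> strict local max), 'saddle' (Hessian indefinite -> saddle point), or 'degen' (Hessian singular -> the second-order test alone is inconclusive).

Compute the Hessian H = grad^2 f:
  H = [[-9, -9], [-9, -9]]
Verify stationarity: grad f(x*) = H x* + g = (0, 0).
Eigenvalues of H: -18, 0.
H has a zero eigenvalue (singular; negative semidefinite but not definite), so H is neither positive definite, negative definite, nor indefinite. The second-order test alone is inconclusive -> degen.
(Indeed, f is constant along the null direction of H through x*, so x* is not a strict local extremum.)

degen


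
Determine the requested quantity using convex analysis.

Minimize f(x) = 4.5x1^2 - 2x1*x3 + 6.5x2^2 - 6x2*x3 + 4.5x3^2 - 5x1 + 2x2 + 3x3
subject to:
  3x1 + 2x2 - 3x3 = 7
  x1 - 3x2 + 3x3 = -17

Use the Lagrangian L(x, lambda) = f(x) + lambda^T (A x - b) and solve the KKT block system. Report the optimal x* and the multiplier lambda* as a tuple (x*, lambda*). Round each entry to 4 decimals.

Form the Lagrangian:
  L(x, lambda) = (1/2) x^T Q x + c^T x + lambda^T (A x - b)
Stationarity (grad_x L = 0): Q x + c + A^T lambda = 0.
Primal feasibility: A x = b.

This gives the KKT block system:
  [ Q   A^T ] [ x     ]   [-c ]
  [ A    0  ] [ lambda ] = [ b ]

Solving the linear system:
  x*      = (-2.3371, 0.6516, -4.236)
  lambda* = (1.5271, 12.9804)
  f(x*)   = 105.1286

x* = (-2.3371, 0.6516, -4.236), lambda* = (1.5271, 12.9804)


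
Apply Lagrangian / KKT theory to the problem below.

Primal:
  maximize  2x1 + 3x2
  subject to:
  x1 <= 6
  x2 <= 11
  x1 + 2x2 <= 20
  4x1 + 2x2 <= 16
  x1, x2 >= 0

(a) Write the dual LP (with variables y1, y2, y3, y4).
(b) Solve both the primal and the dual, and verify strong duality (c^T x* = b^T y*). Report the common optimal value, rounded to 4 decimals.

The standard primal-dual pair for 'max c^T x s.t. A x <= b, x >= 0' is:
  Dual:  min b^T y  s.t.  A^T y >= c,  y >= 0.

So the dual LP is:
  minimize  6y1 + 11y2 + 20y3 + 16y4
  subject to:
    y1 + y3 + 4y4 >= 2
    y2 + 2y3 + 2y4 >= 3
    y1, y2, y3, y4 >= 0

Solving the primal: x* = (0, 8).
  primal value c^T x* = 24.
Solving the dual: y* = (0, 0, 0, 1.5).
  dual value b^T y* = 24.
Strong duality: c^T x* = b^T y*. Confirmed.

24


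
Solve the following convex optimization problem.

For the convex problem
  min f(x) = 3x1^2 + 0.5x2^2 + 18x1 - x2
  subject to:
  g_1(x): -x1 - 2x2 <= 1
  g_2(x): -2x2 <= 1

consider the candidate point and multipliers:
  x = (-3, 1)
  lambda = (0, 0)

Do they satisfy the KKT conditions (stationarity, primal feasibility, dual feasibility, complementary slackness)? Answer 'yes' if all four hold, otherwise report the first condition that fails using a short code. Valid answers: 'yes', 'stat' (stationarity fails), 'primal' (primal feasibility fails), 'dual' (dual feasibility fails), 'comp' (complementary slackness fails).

Gradient of f: grad f(x) = Q x + c = (0, 0)
Constraint values g_i(x) = a_i^T x - b_i:
  g_1((-3, 1)) = 0
  g_2((-3, 1)) = -3
Stationarity residual: grad f(x) + sum_i lambda_i a_i = (0, 0)
  -> stationarity OK
Primal feasibility (all g_i <= 0): OK
Dual feasibility (all lambda_i >= 0): OK
Complementary slackness (lambda_i * g_i(x) = 0 for all i): OK

Verdict: yes, KKT holds.

yes


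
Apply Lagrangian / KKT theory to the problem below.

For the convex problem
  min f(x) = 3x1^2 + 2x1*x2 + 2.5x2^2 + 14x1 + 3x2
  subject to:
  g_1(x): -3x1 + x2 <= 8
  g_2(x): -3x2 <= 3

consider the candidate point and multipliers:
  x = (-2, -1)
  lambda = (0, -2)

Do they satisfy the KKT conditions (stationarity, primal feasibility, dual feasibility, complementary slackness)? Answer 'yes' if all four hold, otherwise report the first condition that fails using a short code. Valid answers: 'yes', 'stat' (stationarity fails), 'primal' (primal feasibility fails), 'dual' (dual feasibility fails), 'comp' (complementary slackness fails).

Gradient of f: grad f(x) = Q x + c = (0, -6)
Constraint values g_i(x) = a_i^T x - b_i:
  g_1((-2, -1)) = -3
  g_2((-2, -1)) = 0
Stationarity residual: grad f(x) + sum_i lambda_i a_i = (0, 0)
  -> stationarity OK
Primal feasibility (all g_i <= 0): OK
Dual feasibility (all lambda_i >= 0): FAILS
Complementary slackness (lambda_i * g_i(x) = 0 for all i): OK

Verdict: the first failing condition is dual_feasibility -> dual.

dual


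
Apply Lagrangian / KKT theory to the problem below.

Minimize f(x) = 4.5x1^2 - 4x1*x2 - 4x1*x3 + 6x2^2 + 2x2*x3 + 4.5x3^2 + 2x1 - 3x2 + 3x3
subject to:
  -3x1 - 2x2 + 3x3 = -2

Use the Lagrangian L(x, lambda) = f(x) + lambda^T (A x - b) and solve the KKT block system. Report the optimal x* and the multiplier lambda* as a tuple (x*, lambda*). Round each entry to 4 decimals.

Form the Lagrangian:
  L(x, lambda) = (1/2) x^T Q x + c^T x + lambda^T (A x - b)
Stationarity (grad_x L = 0): Q x + c + A^T lambda = 0.
Primal feasibility: A x = b.

This gives the KKT block system:
  [ Q   A^T ] [ x     ]   [-c ]
  [ A    0  ] [ lambda ] = [ b ]

Solving the linear system:
  x*      = (-0.2139, 0.3546, -0.6442)
  lambda* = (0.4111)
  f(x*)   = -1.3011

x* = (-0.2139, 0.3546, -0.6442), lambda* = (0.4111)


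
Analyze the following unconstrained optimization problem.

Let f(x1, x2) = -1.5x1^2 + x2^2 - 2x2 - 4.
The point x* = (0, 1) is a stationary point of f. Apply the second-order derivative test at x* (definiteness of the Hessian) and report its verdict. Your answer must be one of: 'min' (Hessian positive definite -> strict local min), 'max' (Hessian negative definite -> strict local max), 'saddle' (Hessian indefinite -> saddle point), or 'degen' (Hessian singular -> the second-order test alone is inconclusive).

Compute the Hessian H = grad^2 f:
  H = [[-3, 0], [0, 2]]
Verify stationarity: grad f(x*) = H x* + g = (0, 0).
Eigenvalues of H: -3, 2.
Eigenvalues have mixed signs, so H is indefinite -> x* is a saddle point.

saddle


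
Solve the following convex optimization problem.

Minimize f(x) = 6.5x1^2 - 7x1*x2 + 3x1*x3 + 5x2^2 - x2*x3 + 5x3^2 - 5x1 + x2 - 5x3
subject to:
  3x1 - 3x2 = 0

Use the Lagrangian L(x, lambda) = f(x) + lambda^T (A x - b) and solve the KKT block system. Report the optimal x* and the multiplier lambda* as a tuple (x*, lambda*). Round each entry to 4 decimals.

Form the Lagrangian:
  L(x, lambda) = (1/2) x^T Q x + c^T x + lambda^T (A x - b)
Stationarity (grad_x L = 0): Q x + c + A^T lambda = 0.
Primal feasibility: A x = b.

This gives the KKT block system:
  [ Q   A^T ] [ x     ]   [-c ]
  [ A    0  ] [ lambda ] = [ b ]

Solving the linear system:
  x*      = (0.3488, 0.3488, 0.4302)
  lambda* = (0.5388)
  f(x*)   = -1.7733

x* = (0.3488, 0.3488, 0.4302), lambda* = (0.5388)


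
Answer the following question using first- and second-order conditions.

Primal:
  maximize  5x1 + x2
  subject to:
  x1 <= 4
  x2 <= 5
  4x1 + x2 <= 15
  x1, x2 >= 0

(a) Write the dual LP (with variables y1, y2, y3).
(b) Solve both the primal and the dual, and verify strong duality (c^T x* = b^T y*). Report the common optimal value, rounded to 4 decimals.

The standard primal-dual pair for 'max c^T x s.t. A x <= b, x >= 0' is:
  Dual:  min b^T y  s.t.  A^T y >= c,  y >= 0.

So the dual LP is:
  minimize  4y1 + 5y2 + 15y3
  subject to:
    y1 + 4y3 >= 5
    y2 + y3 >= 1
    y1, y2, y3 >= 0

Solving the primal: x* = (3.75, 0).
  primal value c^T x* = 18.75.
Solving the dual: y* = (0, 0, 1.25).
  dual value b^T y* = 18.75.
Strong duality: c^T x* = b^T y*. Confirmed.

18.75


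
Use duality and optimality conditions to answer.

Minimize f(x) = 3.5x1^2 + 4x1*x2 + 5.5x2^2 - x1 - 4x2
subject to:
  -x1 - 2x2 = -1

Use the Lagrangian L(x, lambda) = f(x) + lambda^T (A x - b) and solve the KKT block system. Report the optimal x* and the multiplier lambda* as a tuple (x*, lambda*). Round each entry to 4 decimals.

Form the Lagrangian:
  L(x, lambda) = (1/2) x^T Q x + c^T x + lambda^T (A x - b)
Stationarity (grad_x L = 0): Q x + c + A^T lambda = 0.
Primal feasibility: A x = b.

This gives the KKT block system:
  [ Q   A^T ] [ x     ]   [-c ]
  [ A    0  ] [ lambda ] = [ b ]

Solving the linear system:
  x*      = (-0.0435, 0.5217)
  lambda* = (0.7826)
  f(x*)   = -0.6304

x* = (-0.0435, 0.5217), lambda* = (0.7826)


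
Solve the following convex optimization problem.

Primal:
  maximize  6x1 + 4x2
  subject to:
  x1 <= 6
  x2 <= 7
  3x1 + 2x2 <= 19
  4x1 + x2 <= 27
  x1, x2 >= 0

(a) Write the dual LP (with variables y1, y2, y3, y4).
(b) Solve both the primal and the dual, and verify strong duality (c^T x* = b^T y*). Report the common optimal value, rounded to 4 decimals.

The standard primal-dual pair for 'max c^T x s.t. A x <= b, x >= 0' is:
  Dual:  min b^T y  s.t.  A^T y >= c,  y >= 0.

So the dual LP is:
  minimize  6y1 + 7y2 + 19y3 + 27y4
  subject to:
    y1 + 3y3 + 4y4 >= 6
    y2 + 2y3 + y4 >= 4
    y1, y2, y3, y4 >= 0

Solving the primal: x* = (6, 0.5).
  primal value c^T x* = 38.
Solving the dual: y* = (0, 0, 2, 0).
  dual value b^T y* = 38.
Strong duality: c^T x* = b^T y*. Confirmed.

38


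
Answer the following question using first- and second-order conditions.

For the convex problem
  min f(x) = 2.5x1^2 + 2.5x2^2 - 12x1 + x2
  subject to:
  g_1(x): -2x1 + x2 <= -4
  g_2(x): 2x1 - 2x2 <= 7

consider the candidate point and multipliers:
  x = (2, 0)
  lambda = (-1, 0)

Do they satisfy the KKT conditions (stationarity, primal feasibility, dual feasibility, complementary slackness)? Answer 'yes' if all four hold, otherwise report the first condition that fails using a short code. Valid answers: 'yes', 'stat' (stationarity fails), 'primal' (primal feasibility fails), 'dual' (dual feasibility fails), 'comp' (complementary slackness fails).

Gradient of f: grad f(x) = Q x + c = (-2, 1)
Constraint values g_i(x) = a_i^T x - b_i:
  g_1((2, 0)) = 0
  g_2((2, 0)) = -3
Stationarity residual: grad f(x) + sum_i lambda_i a_i = (0, 0)
  -> stationarity OK
Primal feasibility (all g_i <= 0): OK
Dual feasibility (all lambda_i >= 0): FAILS
Complementary slackness (lambda_i * g_i(x) = 0 for all i): OK

Verdict: the first failing condition is dual_feasibility -> dual.

dual


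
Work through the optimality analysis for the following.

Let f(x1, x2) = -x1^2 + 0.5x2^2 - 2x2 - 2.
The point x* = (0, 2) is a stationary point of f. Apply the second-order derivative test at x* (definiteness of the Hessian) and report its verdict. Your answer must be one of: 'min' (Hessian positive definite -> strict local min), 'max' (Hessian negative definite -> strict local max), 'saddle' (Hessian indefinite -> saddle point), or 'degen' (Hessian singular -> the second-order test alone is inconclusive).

Compute the Hessian H = grad^2 f:
  H = [[-2, 0], [0, 1]]
Verify stationarity: grad f(x*) = H x* + g = (0, 0).
Eigenvalues of H: -2, 1.
Eigenvalues have mixed signs, so H is indefinite -> x* is a saddle point.

saddle


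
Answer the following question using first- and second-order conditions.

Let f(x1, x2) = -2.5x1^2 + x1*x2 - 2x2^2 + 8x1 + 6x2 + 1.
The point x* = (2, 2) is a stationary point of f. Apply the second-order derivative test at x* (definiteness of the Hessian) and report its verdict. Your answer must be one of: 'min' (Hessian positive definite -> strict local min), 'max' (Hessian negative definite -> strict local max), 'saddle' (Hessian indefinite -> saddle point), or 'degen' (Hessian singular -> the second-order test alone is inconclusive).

Compute the Hessian H = grad^2 f:
  H = [[-5, 1], [1, -4]]
Verify stationarity: grad f(x*) = H x* + g = (0, 0).
Eigenvalues of H: -5.618, -3.382.
Both eigenvalues < 0, so H is negative definite -> x* is a strict local max.

max


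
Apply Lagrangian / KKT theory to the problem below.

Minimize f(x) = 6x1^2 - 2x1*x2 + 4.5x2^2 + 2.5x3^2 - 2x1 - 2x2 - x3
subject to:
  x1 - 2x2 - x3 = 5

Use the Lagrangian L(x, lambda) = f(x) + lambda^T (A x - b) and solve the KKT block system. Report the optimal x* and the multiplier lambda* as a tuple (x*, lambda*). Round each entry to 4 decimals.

Form the Lagrangian:
  L(x, lambda) = (1/2) x^T Q x + c^T x + lambda^T (A x - b)
Stationarity (grad_x L = 0): Q x + c + A^T lambda = 0.
Primal feasibility: A x = b.

This gives the KKT block system:
  [ Q   A^T ] [ x     ]   [-c ]
  [ A    0  ] [ lambda ] = [ b ]

Solving the linear system:
  x*      = (0.6074, -1.4728, -1.447)
  lambda* = (-8.235)
  f(x*)   = 22.1762

x* = (0.6074, -1.4728, -1.447), lambda* = (-8.235)


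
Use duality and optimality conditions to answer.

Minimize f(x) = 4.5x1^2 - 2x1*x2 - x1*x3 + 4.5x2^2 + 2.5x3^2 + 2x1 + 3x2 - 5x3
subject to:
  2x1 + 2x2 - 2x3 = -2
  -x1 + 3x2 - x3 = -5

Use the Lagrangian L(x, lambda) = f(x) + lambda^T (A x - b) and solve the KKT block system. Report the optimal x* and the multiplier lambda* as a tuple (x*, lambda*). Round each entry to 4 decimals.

Form the Lagrangian:
  L(x, lambda) = (1/2) x^T Q x + c^T x + lambda^T (A x - b)
Stationarity (grad_x L = 0): Q x + c + A^T lambda = 0.
Primal feasibility: A x = b.

This gives the KKT block system:
  [ Q   A^T ] [ x     ]   [-c ]
  [ A    0  ] [ lambda ] = [ b ]

Solving the linear system:
  x*      = (0.9333, -1.0667, 0.8667)
  lambda* = (-3.3167, 5.0333)
  f(x*)   = 6.4333

x* = (0.9333, -1.0667, 0.8667), lambda* = (-3.3167, 5.0333)


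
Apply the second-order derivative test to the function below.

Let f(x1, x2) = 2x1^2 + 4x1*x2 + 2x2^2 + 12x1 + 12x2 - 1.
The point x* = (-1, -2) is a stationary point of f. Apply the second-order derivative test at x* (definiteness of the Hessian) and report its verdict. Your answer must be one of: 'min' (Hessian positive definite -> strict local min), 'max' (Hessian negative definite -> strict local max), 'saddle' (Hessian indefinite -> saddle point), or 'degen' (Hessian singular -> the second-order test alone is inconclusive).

Compute the Hessian H = grad^2 f:
  H = [[4, 4], [4, 4]]
Verify stationarity: grad f(x*) = H x* + g = (0, 0).
Eigenvalues of H: 0, 8.
H has a zero eigenvalue (singular; positive semidefinite but not definite), so H is neither positive definite, negative definite, nor indefinite. The second-order test alone is inconclusive -> degen.
(Indeed, f is constant along the null direction of H through x*, so x* is not a strict local extremum.)

degen


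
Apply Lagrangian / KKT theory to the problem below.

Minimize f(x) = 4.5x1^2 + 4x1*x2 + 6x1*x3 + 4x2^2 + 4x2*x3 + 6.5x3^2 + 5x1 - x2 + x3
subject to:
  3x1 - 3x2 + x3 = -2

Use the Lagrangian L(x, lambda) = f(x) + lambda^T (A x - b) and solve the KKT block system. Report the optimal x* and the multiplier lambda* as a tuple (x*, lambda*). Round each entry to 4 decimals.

Form the Lagrangian:
  L(x, lambda) = (1/2) x^T Q x + c^T x + lambda^T (A x - b)
Stationarity (grad_x L = 0): Q x + c + A^T lambda = 0.
Primal feasibility: A x = b.

This gives the KKT block system:
  [ Q   A^T ] [ x     ]   [-c ]
  [ A    0  ] [ lambda ] = [ b ]

Solving the linear system:
  x*      = (-0.5834, 0.1448, 0.1846)
  lambda* = (-0.4788)
  f(x*)   = -1.9174

x* = (-0.5834, 0.1448, 0.1846), lambda* = (-0.4788)


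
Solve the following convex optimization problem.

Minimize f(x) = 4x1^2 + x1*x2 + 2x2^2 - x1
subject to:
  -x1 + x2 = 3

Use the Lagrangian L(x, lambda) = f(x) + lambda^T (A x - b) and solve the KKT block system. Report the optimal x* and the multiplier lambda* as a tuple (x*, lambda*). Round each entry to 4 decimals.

Form the Lagrangian:
  L(x, lambda) = (1/2) x^T Q x + c^T x + lambda^T (A x - b)
Stationarity (grad_x L = 0): Q x + c + A^T lambda = 0.
Primal feasibility: A x = b.

This gives the KKT block system:
  [ Q   A^T ] [ x     ]   [-c ]
  [ A    0  ] [ lambda ] = [ b ]

Solving the linear system:
  x*      = (-1, 2)
  lambda* = (-7)
  f(x*)   = 11

x* = (-1, 2), lambda* = (-7)


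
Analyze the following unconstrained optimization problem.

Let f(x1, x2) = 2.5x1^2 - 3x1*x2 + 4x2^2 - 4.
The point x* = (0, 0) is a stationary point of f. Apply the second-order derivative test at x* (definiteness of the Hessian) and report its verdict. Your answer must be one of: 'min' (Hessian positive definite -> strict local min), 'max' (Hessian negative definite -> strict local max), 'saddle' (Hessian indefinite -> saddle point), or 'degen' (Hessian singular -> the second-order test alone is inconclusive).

Compute the Hessian H = grad^2 f:
  H = [[5, -3], [-3, 8]]
Verify stationarity: grad f(x*) = H x* + g = (0, 0).
Eigenvalues of H: 3.1459, 9.8541.
Both eigenvalues > 0, so H is positive definite -> x* is a strict local min.

min


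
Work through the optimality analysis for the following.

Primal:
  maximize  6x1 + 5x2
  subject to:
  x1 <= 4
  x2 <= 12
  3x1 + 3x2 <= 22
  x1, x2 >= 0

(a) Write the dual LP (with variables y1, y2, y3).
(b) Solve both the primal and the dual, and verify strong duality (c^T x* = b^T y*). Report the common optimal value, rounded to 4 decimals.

The standard primal-dual pair for 'max c^T x s.t. A x <= b, x >= 0' is:
  Dual:  min b^T y  s.t.  A^T y >= c,  y >= 0.

So the dual LP is:
  minimize  4y1 + 12y2 + 22y3
  subject to:
    y1 + 3y3 >= 6
    y2 + 3y3 >= 5
    y1, y2, y3 >= 0

Solving the primal: x* = (4, 3.3333).
  primal value c^T x* = 40.6667.
Solving the dual: y* = (1, 0, 1.6667).
  dual value b^T y* = 40.6667.
Strong duality: c^T x* = b^T y*. Confirmed.

40.6667


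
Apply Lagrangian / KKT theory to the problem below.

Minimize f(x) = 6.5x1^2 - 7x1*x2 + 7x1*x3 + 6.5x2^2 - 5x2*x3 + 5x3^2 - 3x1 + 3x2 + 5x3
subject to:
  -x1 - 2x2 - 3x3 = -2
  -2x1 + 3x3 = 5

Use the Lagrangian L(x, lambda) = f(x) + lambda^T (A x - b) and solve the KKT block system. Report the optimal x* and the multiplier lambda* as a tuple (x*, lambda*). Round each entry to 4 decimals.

Form the Lagrangian:
  L(x, lambda) = (1/2) x^T Q x + c^T x + lambda^T (A x - b)
Stationarity (grad_x L = 0): Q x + c + A^T lambda = 0.
Primal feasibility: A x = b.

This gives the KKT block system:
  [ Q   A^T ] [ x     ]   [-c ]
  [ A    0  ] [ lambda ] = [ b ]

Solving the linear system:
  x*      = (-0.8717, -0.1925, 1.0855)
  lambda* = (0.586, -2.986)
  f(x*)   = 11.7836

x* = (-0.8717, -0.1925, 1.0855), lambda* = (0.586, -2.986)


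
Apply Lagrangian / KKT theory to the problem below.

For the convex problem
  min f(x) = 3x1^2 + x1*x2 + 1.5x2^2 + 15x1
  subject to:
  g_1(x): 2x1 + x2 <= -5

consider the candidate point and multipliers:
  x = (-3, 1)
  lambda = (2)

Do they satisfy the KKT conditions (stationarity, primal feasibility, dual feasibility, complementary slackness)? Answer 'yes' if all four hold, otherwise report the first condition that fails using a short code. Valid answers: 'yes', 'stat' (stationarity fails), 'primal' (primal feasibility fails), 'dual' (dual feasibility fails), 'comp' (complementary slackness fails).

Gradient of f: grad f(x) = Q x + c = (-2, 0)
Constraint values g_i(x) = a_i^T x - b_i:
  g_1((-3, 1)) = 0
Stationarity residual: grad f(x) + sum_i lambda_i a_i = (2, 2)
  -> stationarity FAILS
Primal feasibility (all g_i <= 0): OK
Dual feasibility (all lambda_i >= 0): OK
Complementary slackness (lambda_i * g_i(x) = 0 for all i): OK

Verdict: the first failing condition is stationarity -> stat.

stat


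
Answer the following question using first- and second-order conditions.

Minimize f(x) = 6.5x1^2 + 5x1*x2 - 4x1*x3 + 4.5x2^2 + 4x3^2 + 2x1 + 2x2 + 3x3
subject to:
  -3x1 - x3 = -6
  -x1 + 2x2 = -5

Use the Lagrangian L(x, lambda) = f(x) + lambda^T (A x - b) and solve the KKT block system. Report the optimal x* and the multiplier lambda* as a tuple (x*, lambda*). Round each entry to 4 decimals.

Form the Lagrangian:
  L(x, lambda) = (1/2) x^T Q x + c^T x + lambda^T (A x - b)
Stationarity (grad_x L = 0): Q x + c + A^T lambda = 0.
Primal feasibility: A x = b.

This gives the KKT block system:
  [ Q   A^T ] [ x     ]   [-c ]
  [ A    0  ] [ lambda ] = [ b ]

Solving the linear system:
  x*      = (1.7011, -1.6495, 0.8968)
  lambda* = (3.3699, 2.1699)
  f(x*)   = 16.9312

x* = (1.7011, -1.6495, 0.8968), lambda* = (3.3699, 2.1699)


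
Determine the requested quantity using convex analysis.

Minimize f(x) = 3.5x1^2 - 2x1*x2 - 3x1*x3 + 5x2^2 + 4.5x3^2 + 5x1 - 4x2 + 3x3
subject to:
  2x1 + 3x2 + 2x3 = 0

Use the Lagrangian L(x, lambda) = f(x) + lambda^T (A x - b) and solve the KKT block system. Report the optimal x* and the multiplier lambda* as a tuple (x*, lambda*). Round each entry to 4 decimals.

Form the Lagrangian:
  L(x, lambda) = (1/2) x^T Q x + c^T x + lambda^T (A x - b)
Stationarity (grad_x L = 0): Q x + c + A^T lambda = 0.
Primal feasibility: A x = b.

This gives the KKT block system:
  [ Q   A^T ] [ x     ]   [-c ]
  [ A    0  ] [ lambda ] = [ b ]

Solving the linear system:
  x*      = (-0.4799, 0.5348, -0.3223)
  lambda* = (-0.7692)
  f(x*)   = -2.7527

x* = (-0.4799, 0.5348, -0.3223), lambda* = (-0.7692)


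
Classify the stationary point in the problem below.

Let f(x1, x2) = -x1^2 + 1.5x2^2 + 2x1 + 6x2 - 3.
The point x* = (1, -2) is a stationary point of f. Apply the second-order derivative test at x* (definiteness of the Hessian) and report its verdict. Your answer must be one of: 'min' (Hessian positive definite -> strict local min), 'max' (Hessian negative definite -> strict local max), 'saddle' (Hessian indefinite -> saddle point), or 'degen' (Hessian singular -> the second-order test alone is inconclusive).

Compute the Hessian H = grad^2 f:
  H = [[-2, 0], [0, 3]]
Verify stationarity: grad f(x*) = H x* + g = (0, 0).
Eigenvalues of H: -2, 3.
Eigenvalues have mixed signs, so H is indefinite -> x* is a saddle point.

saddle


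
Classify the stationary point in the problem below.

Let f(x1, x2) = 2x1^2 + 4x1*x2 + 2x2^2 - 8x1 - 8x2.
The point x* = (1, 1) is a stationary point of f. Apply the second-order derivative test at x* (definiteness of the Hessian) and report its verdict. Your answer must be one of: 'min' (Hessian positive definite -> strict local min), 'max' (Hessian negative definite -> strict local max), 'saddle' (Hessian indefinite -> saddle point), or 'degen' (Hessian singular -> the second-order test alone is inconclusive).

Compute the Hessian H = grad^2 f:
  H = [[4, 4], [4, 4]]
Verify stationarity: grad f(x*) = H x* + g = (0, 0).
Eigenvalues of H: 0, 8.
H has a zero eigenvalue (singular; positive semidefinite but not definite), so H is neither positive definite, negative definite, nor indefinite. The second-order test alone is inconclusive -> degen.
(Indeed, f is constant along the null direction of H through x*, so x* is not a strict local extremum.)

degen


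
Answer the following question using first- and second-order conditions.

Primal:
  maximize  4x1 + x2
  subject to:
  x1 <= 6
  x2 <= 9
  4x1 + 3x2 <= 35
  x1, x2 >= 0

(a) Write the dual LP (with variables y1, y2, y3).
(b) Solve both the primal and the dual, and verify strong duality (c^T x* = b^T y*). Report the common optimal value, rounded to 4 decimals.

The standard primal-dual pair for 'max c^T x s.t. A x <= b, x >= 0' is:
  Dual:  min b^T y  s.t.  A^T y >= c,  y >= 0.

So the dual LP is:
  minimize  6y1 + 9y2 + 35y3
  subject to:
    y1 + 4y3 >= 4
    y2 + 3y3 >= 1
    y1, y2, y3 >= 0

Solving the primal: x* = (6, 3.6667).
  primal value c^T x* = 27.6667.
Solving the dual: y* = (2.6667, 0, 0.3333).
  dual value b^T y* = 27.6667.
Strong duality: c^T x* = b^T y*. Confirmed.

27.6667


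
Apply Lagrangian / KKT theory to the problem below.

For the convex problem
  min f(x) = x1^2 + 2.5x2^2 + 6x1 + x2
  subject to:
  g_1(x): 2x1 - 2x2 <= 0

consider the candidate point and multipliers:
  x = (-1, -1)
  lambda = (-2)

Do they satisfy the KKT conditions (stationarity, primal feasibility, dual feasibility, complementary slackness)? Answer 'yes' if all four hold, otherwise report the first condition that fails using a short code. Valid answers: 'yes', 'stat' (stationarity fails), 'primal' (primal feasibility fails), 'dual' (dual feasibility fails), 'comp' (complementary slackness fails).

Gradient of f: grad f(x) = Q x + c = (4, -4)
Constraint values g_i(x) = a_i^T x - b_i:
  g_1((-1, -1)) = 0
Stationarity residual: grad f(x) + sum_i lambda_i a_i = (0, 0)
  -> stationarity OK
Primal feasibility (all g_i <= 0): OK
Dual feasibility (all lambda_i >= 0): FAILS
Complementary slackness (lambda_i * g_i(x) = 0 for all i): OK

Verdict: the first failing condition is dual_feasibility -> dual.

dual


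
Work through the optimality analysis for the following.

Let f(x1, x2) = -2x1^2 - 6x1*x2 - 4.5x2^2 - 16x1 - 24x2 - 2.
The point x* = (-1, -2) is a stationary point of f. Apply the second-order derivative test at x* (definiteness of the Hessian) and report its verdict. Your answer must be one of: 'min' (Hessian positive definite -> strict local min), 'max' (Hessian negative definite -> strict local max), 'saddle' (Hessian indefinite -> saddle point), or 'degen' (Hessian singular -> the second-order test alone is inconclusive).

Compute the Hessian H = grad^2 f:
  H = [[-4, -6], [-6, -9]]
Verify stationarity: grad f(x*) = H x* + g = (0, 0).
Eigenvalues of H: -13, 0.
H has a zero eigenvalue (singular; negative semidefinite but not definite), so H is neither positive definite, negative definite, nor indefinite. The second-order test alone is inconclusive -> degen.
(Indeed, f is constant along the null direction of H through x*, so x* is not a strict local extremum.)

degen


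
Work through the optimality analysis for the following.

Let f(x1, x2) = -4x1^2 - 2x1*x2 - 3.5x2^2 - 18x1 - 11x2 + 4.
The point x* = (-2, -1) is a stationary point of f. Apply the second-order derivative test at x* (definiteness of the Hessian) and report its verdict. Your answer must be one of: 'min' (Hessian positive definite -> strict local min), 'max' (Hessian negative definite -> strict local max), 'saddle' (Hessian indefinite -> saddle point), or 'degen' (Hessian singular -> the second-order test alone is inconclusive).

Compute the Hessian H = grad^2 f:
  H = [[-8, -2], [-2, -7]]
Verify stationarity: grad f(x*) = H x* + g = (0, 0).
Eigenvalues of H: -9.5616, -5.4384.
Both eigenvalues < 0, so H is negative definite -> x* is a strict local max.

max


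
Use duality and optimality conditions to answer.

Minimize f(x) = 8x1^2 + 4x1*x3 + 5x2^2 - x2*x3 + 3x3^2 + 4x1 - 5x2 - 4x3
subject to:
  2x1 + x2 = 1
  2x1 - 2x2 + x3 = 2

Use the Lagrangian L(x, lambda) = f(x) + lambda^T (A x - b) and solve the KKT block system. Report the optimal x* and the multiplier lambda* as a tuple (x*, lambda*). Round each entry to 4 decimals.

Form the Lagrangian:
  L(x, lambda) = (1/2) x^T Q x + c^T x + lambda^T (A x - b)
Stationarity (grad_x L = 0): Q x + c + A^T lambda = 0.
Primal feasibility: A x = b.

This gives the KKT block system:
  [ Q   A^T ] [ x     ]   [-c ]
  [ A    0  ] [ lambda ] = [ b ]

Solving the linear system:
  x*      = (0.48, 0.04, 1.12)
  lambda* = (-3.48, -4.6)
  f(x*)   = 4.96

x* = (0.48, 0.04, 1.12), lambda* = (-3.48, -4.6)


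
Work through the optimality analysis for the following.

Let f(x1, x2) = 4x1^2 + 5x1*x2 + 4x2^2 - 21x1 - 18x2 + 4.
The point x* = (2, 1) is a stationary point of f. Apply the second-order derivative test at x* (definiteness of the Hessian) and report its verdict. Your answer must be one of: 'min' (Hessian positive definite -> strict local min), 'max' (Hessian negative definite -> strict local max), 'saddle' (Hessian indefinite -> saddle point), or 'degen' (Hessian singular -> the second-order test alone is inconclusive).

Compute the Hessian H = grad^2 f:
  H = [[8, 5], [5, 8]]
Verify stationarity: grad f(x*) = H x* + g = (0, 0).
Eigenvalues of H: 3, 13.
Both eigenvalues > 0, so H is positive definite -> x* is a strict local min.

min


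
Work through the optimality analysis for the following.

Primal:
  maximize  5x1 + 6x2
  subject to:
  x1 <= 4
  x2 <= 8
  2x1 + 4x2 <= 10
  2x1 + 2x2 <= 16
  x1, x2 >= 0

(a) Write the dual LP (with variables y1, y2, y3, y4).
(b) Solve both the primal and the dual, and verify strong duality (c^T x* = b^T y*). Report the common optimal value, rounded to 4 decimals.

The standard primal-dual pair for 'max c^T x s.t. A x <= b, x >= 0' is:
  Dual:  min b^T y  s.t.  A^T y >= c,  y >= 0.

So the dual LP is:
  minimize  4y1 + 8y2 + 10y3 + 16y4
  subject to:
    y1 + 2y3 + 2y4 >= 5
    y2 + 4y3 + 2y4 >= 6
    y1, y2, y3, y4 >= 0

Solving the primal: x* = (4, 0.5).
  primal value c^T x* = 23.
Solving the dual: y* = (2, 0, 1.5, 0).
  dual value b^T y* = 23.
Strong duality: c^T x* = b^T y*. Confirmed.

23


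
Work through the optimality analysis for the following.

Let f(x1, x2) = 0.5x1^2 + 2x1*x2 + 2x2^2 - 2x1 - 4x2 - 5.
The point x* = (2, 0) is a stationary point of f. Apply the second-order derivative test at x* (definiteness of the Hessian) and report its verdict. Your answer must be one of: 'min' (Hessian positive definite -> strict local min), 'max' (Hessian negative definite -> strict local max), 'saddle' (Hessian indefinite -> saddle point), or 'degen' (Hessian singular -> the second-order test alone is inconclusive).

Compute the Hessian H = grad^2 f:
  H = [[1, 2], [2, 4]]
Verify stationarity: grad f(x*) = H x* + g = (0, 0).
Eigenvalues of H: 0, 5.
H has a zero eigenvalue (singular; positive semidefinite but not definite), so H is neither positive definite, negative definite, nor indefinite. The second-order test alone is inconclusive -> degen.
(Indeed, f is constant along the null direction of H through x*, so x* is not a strict local extremum.)

degen
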